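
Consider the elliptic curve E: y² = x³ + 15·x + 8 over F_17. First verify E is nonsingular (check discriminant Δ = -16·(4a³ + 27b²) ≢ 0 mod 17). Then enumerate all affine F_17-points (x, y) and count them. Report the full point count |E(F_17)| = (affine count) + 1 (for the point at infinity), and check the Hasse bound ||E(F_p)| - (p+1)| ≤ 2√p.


Affine points = {(0, 5), (0, 12), (4, 8), (4, 9), (5, 2), (5, 15), (6, 5), (6, 12), (10, 6), (10, 11), (11, 5), (11, 12), (14, 2), (14, 15), (15, 2), (15, 15), (16, 3), (16, 14)}; affine count = 18; |E(F_17)| = 19.

Discriminant check: Δ ∝ 4a³ + 27b² = 4·15³ + 27·8² = 4·3375 + 27·64 ≡ 13 (mod 17). Nonzero ⇒ E is nonsingular.
For each x ∈ F_17, compute rhs = x³ + 15·x + 8 mod 17, then count y ∈ F_17 with y² ≡ rhs.
  x = 0: rhs = 8, matching y values: 5, 12 (2 points).
  x = 1: rhs = 7, matching y values: none (0 points).
  x = 2: rhs = 12, matching y values: none (0 points).
  x = 3: rhs = 12, matching y values: none (0 points).
  x = 4: rhs = 13, matching y values: 8, 9 (2 points).
  x = 5: rhs = 4, matching y values: 2, 15 (2 points).
  x = 6: rhs = 8, matching y values: 5, 12 (2 points).
  x = 7: rhs = 14, matching y values: none (0 points).
  x = 8: rhs = 11, matching y values: none (0 points).
  x = 9: rhs = 5, matching y values: none (0 points).
  x = 10: rhs = 2, matching y values: 6, 11 (2 points).
  x = 11: rhs = 8, matching y values: 5, 12 (2 points).
  x = 12: rhs = 12, matching y values: none (0 points).
  x = 13: rhs = 3, matching y values: none (0 points).
  x = 14: rhs = 4, matching y values: 2, 15 (2 points).
  x = 15: rhs = 4, matching y values: 2, 15 (2 points).
  x = 16: rhs = 9, matching y values: 3, 14 (2 points).
Total affine count: 18.
Full point count |E(F_17)| = 18 + 1 = 19.
Hasse bound: |19 − (17+1)| = |1| = 1 ≤ 2√17 ≈ 8.2462 ✓.


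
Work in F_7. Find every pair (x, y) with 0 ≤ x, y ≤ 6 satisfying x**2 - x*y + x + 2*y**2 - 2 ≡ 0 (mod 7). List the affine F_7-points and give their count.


Affine F_7-points: {(0, 1), (0, 6), (1, 0), (1, 4), (2, 4), (5, 0), (5, 6)}; count = 7.

For each of the 49 pairs (x, y) ∈ F_7², evaluate f(x, y) mod 7. Record the zeros.
  x = 0: [0↦5, 1↦0, 2↦6, 3↦2, 4↦2, 5↦6, 6↦0]  zeros at y ∈ {1, 6}
  x = 1: [0↦0, 1↦1, 2↦6, 3↦1, 4↦0, 5↦3, 6↦3]  zeros at y ∈ {0, 4}
  x = 2: [0↦4, 1↦4, 2↦1, 3↦2, 4↦0, 5↦2, 6↦1]  zeros at y ∈ {4}
  x = 3: [0↦3, 1↦2, 2↦5, 3↦5, 4↦2, 5↦3, 6↦1]  zeros at y ∈ ∅
  x = 4: [0↦4, 1↦2, 2↦4, 3↦3, 4↦6, 5↦6, 6↦3]  zeros at y ∈ ∅
  x = 5: [0↦0, 1↦4, 2↦5, 3↦3, 4↦5, 5↦4, 6↦0]  zeros at y ∈ {0, 6}
  x = 6: [0↦5, 1↦1, 2↦1, 3↦5, 4↦6, 5↦4, 6↦6]  zeros at y ∈ ∅
Collecting zeros: affine points = {(0, 1), (0, 6), (1, 0), (1, 4), (2, 4), (5, 0), (5, 6)}.
Total count |C(F_7)_aff| = 7.


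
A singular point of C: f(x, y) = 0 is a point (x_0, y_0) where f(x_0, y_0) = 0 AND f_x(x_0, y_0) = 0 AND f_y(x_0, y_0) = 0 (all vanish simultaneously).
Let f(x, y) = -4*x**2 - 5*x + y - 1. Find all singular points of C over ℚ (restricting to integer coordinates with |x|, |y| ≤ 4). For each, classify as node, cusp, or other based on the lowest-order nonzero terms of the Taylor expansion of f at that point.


No singular points in the scanned grid; C is smooth there.

Compute partial derivatives:
  f_x = -8*x - 5.
  f_y = 1.
f_y = 1 is a nonzero constant, so f_y never vanishes: no point (x, y) can satisfy f = f_x = f_y = 0. In particular no (x, y) ∈ {−4, ..., 4}² is singular; the curve is smooth.


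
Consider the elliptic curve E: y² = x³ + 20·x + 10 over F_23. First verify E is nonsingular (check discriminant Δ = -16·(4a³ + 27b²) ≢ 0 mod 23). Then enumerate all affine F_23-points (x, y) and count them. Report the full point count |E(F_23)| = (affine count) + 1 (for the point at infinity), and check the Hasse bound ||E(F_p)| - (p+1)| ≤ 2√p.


Affine points = {(1, 10), (1, 13), (2, 9), (2, 14), (4, 4), (4, 19), (6, 1), (6, 22), (12, 0), (13, 11), (13, 12), (19, 2), (19, 21), (21, 10), (21, 13), (22, 9), (22, 14)}; affine count = 17; |E(F_23)| = 18.

Discriminant check: Δ ∝ 4a³ + 27b² = 4·20³ + 27·10² = 4·8000 + 27·100 ≡ 16 (mod 23). Nonzero ⇒ E is nonsingular.
For each x ∈ F_23, compute rhs = x³ + 20·x + 10 mod 23, then count y ∈ F_23 with y² ≡ rhs.
  x = 0: rhs = 10, matching y values: none (0 points).
  x = 1: rhs = 8, matching y values: 10, 13 (2 points).
  x = 2: rhs = 12, matching y values: 9, 14 (2 points).
  x = 3: rhs = 5, matching y values: none (0 points).
  x = 4: rhs = 16, matching y values: 4, 19 (2 points).
  x = 5: rhs = 5, matching y values: none (0 points).
  x = 6: rhs = 1, matching y values: 1, 22 (2 points).
  x = 7: rhs = 10, matching y values: none (0 points).
  x = 8: rhs = 15, matching y values: none (0 points).
  x = 9: rhs = 22, matching y values: none (0 points).
  x = 10: rhs = 14, matching y values: none (0 points).
  x = 11: rhs = 20, matching y values: none (0 points).
  x = 12: rhs = 0, matching y values: 0 (1 points).
  x = 13: rhs = 6, matching y values: 11, 12 (2 points).
  x = 14: rhs = 21, matching y values: none (0 points).
  x = 15: rhs = 5, matching y values: none (0 points).
  x = 16: rhs = 10, matching y values: none (0 points).
  x = 17: rhs = 19, matching y values: none (0 points).
  x = 18: rhs = 15, matching y values: none (0 points).
  x = 19: rhs = 4, matching y values: 2, 21 (2 points).
  x = 20: rhs = 15, matching y values: none (0 points).
  x = 21: rhs = 8, matching y values: 10, 13 (2 points).
  x = 22: rhs = 12, matching y values: 9, 14 (2 points).
Total affine count: 17.
Full point count |E(F_23)| = 17 + 1 = 18.
Hasse bound: |18 − (23+1)| = |-6| = 6 ≤ 2√23 ≈ 9.5917 ✓.


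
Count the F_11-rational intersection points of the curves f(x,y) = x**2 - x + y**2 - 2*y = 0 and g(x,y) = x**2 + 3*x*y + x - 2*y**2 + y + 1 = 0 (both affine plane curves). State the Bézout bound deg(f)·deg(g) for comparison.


Common zeros: {(5, 6), (6, 10)}; count = 2; Bézout bound = 4.

deg(f) = 2, deg(g) = 2, so Bézout bound = 4.
Scan x ∈ F_11. For each x, list the y ∈ F_11 with f(x, y) ≡ 0 and those with g(x, y) ≡ 0 (mod 11); the common zeros in that column are the intersection.
  x = 0: f ≡ 0 at y ∈ {0, 2}; g ≡ 0 at y ∈ {1, 5}; common: ∅.
  x = 1: f ≡ 0 at y ∈ {0, 2}; g ≡ 0 at y ∈ ∅; common: ∅.
  x = 2: f ≡ 0 at y ∈ ∅; g ≡ 0 at y ∈ ∅; common: ∅.
  x = 3: f ≡ 0 at y ∈ ∅; g ≡ 0 at y ∈ ∅; common: ∅.
  x = 4: f ≡ 0 at y ∈ {1}; g ≡ 0 at y ∈ ∅; common: ∅.
  x = 5: f ≡ 0 at y ∈ {6, 7}; g ≡ 0 at y ∈ {2, 6}; common: {6}.
  x = 6: f ≡ 0 at y ∈ {3, 10}; g ≡ 0 at y ∈ {5, 10}; common: {10}.
  x = 7: f ≡ 0 at y ∈ {6, 7}; g ≡ 0 at y ∈ {1, 10}; common: ∅.
  x = 8: f ≡ 0 at y ∈ {1}; g ≡ 0 at y ∈ ∅; common: ∅.
  x = 9: f ≡ 0 at y ∈ ∅; g ≡ 0 at y ∈ {6, 8}; common: ∅.
  x = 10: f ≡ 0 at y ∈ ∅; g ≡ 0 at y ∈ {2, 8}; common: ∅.
Collecting: common zeros = {(5, 6), (6, 10)}, so the count is 2.
Comparison with the Bézout bound: 2 ≤ 4 = deg(f)·deg(g), as expected for curves with no common component (the affine F_11-count falls short of the bound because intersections may lie at infinity, over extension fields, or carry multiplicity).


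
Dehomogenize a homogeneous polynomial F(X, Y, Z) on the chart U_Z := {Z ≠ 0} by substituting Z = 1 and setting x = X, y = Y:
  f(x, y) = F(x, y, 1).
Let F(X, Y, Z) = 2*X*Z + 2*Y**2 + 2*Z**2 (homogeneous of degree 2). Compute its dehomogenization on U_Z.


f(x, y) = 2*x + 2*y**2 + 2

On U_Z we set Z = 1. Each monomial c·X^i·Y^j·Z^k in F becomes c·x^i·y^j·1^k = c·x^i·y^j.
Substituting Z = 1: F(X, Y, 1) = 2*x + 2*y**2 + 2.
Note: deg(f) ≤ deg(F) = 2; strict inequality happens when F is divisible by Z (lost terms).


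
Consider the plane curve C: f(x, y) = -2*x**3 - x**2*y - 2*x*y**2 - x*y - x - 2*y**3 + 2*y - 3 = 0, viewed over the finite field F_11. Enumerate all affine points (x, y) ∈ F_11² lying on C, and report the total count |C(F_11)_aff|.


Affine F_11-points: {(3, 3), (4, 8), (6, 1), (8, 5), (8, 10), (10, 0), (10, 4), (10, 8)}; count = 8.

For each of the 121 pairs (x, y) ∈ F_11², evaluate f(x, y) mod 11. Record the zeros.
  x = 0: [0↦8, 1↦8, 2↦7, 3↦4, 4↦9, 5↦10, 6↦6, 7↦7, 8↦1, 9↦9, 10↦8]  zeros at y ∈ ∅
  x = 1: [0↦5, 1↦1, 2↦3, 3↦10, 4↦10, 5↦2, 6↦7, 7↦2, 8↦8, 9↦2, 10↦5]  zeros at y ∈ ∅
  x = 2: [0↦1, 1↦2, 2↦5, 3↦9, 4↦2, 5↦5, 6↦6, 7↦4, 8↦9, 9↦9, 10↦3]  zeros at y ∈ ∅
  x = 3: [0↦6, 1↦10, 2↦1, 3↦0, 4↦6, 5↦7, 6↦2, 7↦1, 8↦3, 9↦7, 10↦1]  zeros at y ∈ {3}
  x = 4: [0↦8, 1↦2, 2↦1, 3↦4, 4↦10, 5↦7, 6↦5, 7↦3, 8↦0, 9↦6, 10↦9]  zeros at y ∈ {8}
  x = 5: [0↦6, 1↦10, 2↦4, 3↦9, 4↦2, 5↦4, 6↦3, 7↦9, 8↦10, 9↦5, 10↦4]  zeros at y ∈ ∅
  x = 6: [0↦10, 1↦0, 2↦9, 3↦3, 4↦3, 5↦8, 6↦6, 7↦7, 8↦10, 9↦3, 10↦7]  zeros at y ∈ {1}
  x = 7: [0↦8, 1↦4, 2↦4, 3↦7, 4↦1, 5↦7, 6↦2, 7↦7, 8↦10, 9↦10, 10↦6]  zeros at y ∈ ∅
  x = 8: [0↦10, 1↦10, 2↦10, 3↦9, 4↦6, 5↦0, 6↦1, 7↦8, 8↦9, 9↦3, 10↦0]  zeros at y ∈ {5, 10}
  x = 9: [0↦4, 1↦6, 2↦4, 3↦8, 4↦6, 5↦8, 6↦2, 7↦9, 8↦6, 9↦3, 10↦10]  zeros at y ∈ ∅
  x = 10: [0↦0, 1↦2, 2↦7, 3↦3, 4↦0, 5↦8, 6↦4, 7↦9, 8↦0, 9↦9, 10↦2]  zeros at y ∈ {0, 4, 8}
Collecting zeros: affine points = {(3, 3), (4, 8), (6, 1), (8, 5), (8, 10), (10, 0), (10, 4), (10, 8)}.
Total count |C(F_11)_aff| = 8.


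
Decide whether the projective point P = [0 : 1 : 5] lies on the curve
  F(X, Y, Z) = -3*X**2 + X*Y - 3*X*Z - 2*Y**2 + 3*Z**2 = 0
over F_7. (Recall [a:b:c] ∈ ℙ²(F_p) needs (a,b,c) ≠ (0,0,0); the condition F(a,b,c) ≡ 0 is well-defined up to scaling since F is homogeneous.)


F(0,1,5) ≡ 3 (mod 7); P is NOT on the curve.

Evaluate F(0, 1, 5) term-by-term (mod 7).
  -3*X**2 ↦ -3·0·1·1 = 0
  X*Y ↦ 1·0·1·1 = 0
  -3*X*Z ↦ -3·0·1·5 = 0
  -2*Y**2 ↦ -2·1·1·1 = -2
  3*Z**2 ↦ 3·1·1·25 = 75
Sum: F(0, 1, 5) = (0) + (0) + (0) + (-2) + (75) = 73.
Reducing mod 7: 73 ≡ 3 (mod 7).
Since F(a, b, c) ≡ 3 ≠ 0 (mod 7), P does NOT lie on the curve.


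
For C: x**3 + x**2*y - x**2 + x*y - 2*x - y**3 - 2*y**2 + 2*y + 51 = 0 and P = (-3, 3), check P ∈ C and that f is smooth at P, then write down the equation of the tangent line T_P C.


Tangent line at P: 16*x - 31*y + 141 = 0.

Step 1: f(-3, 3) = 0, so P lies on C.
Step 2: partial derivatives
  f_x(x, y) = 3*x**2 + 2*x*y - 2*x + y - 2, f_y(x, y) = x**2 + x - 3*y**2 - 4*y + 2.
  f_x(P) = 16, f_y(P) = -31 (gradient nonzero, so P is smooth).
Step 3: tangent line at P: 16·(x − -3) + -31·(y − 3) = 0.
Expanding: 16*x - 31*y + 141 = 0.


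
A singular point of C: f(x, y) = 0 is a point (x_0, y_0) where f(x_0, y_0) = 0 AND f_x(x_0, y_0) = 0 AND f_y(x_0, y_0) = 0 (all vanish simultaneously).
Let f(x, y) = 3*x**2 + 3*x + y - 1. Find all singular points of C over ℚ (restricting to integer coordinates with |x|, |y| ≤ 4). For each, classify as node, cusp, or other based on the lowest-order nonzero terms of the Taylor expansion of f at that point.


No singular points in the scanned grid; C is smooth there.

Compute partial derivatives:
  f_x = 6*x + 3.
  f_y = 1.
f_y = 1 is a nonzero constant, so f_y never vanishes: no point (x, y) can satisfy f = f_x = f_y = 0. In particular no (x, y) ∈ {−4, ..., 4}² is singular; the curve is smooth.


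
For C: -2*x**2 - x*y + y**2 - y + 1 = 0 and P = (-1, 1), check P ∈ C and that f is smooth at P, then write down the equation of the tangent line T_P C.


Tangent line at P: 3*x + 2*y + 1 = 0.

Step 1: f(-1, 1) = 0, so P lies on C.
Step 2: partial derivatives
  f_x(x, y) = -4*x - y, f_y(x, y) = -x + 2*y - 1.
  f_x(P) = 3, f_y(P) = 2 (gradient nonzero, so P is smooth).
Step 3: tangent line at P: 3·(x − -1) + 2·(y − 1) = 0.
Expanding: 3*x + 2*y + 1 = 0.


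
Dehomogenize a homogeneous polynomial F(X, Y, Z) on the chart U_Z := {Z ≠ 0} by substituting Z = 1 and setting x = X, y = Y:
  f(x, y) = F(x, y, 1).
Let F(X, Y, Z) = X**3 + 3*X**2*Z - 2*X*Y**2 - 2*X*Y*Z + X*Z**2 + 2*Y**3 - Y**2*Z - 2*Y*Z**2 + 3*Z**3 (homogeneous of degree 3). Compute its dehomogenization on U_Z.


f(x, y) = x**3 + 3*x**2 - 2*x*y**2 - 2*x*y + x + 2*y**3 - y**2 - 2*y + 3

On U_Z we set Z = 1. Each monomial c·X^i·Y^j·Z^k in F becomes c·x^i·y^j·1^k = c·x^i·y^j.
Substituting Z = 1: F(X, Y, 1) = x**3 + 3*x**2 - 2*x*y**2 - 2*x*y + x + 2*y**3 - y**2 - 2*y + 3.
Note: deg(f) ≤ deg(F) = 3; strict inequality happens when F is divisible by Z (lost terms).


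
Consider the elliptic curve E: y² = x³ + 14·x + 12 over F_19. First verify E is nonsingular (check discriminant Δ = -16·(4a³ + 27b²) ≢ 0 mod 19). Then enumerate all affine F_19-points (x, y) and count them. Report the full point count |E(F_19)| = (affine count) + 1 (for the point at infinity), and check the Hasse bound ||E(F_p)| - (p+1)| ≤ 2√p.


Affine points = {(3, 9), (3, 10), (5, 6), (5, 13), (7, 4), (7, 15), (8, 3), (8, 16), (13, 4), (13, 15), (14, 8), (14, 11), (15, 5), (15, 14), (16, 0), (18, 4), (18, 15)}; affine count = 17; |E(F_19)| = 18.

Discriminant check: Δ ∝ 4a³ + 27b² = 4·14³ + 27·12² = 4·2744 + 27·144 ≡ 6 (mod 19). Nonzero ⇒ E is nonsingular.
For each x ∈ F_19, compute rhs = x³ + 14·x + 12 mod 19, then count y ∈ F_19 with y² ≡ rhs.
  x = 0: rhs = 12, matching y values: none (0 points).
  x = 1: rhs = 8, matching y values: none (0 points).
  x = 2: rhs = 10, matching y values: none (0 points).
  x = 3: rhs = 5, matching y values: 9, 10 (2 points).
  x = 4: rhs = 18, matching y values: none (0 points).
  x = 5: rhs = 17, matching y values: 6, 13 (2 points).
  x = 6: rhs = 8, matching y values: none (0 points).
  x = 7: rhs = 16, matching y values: 4, 15 (2 points).
  x = 8: rhs = 9, matching y values: 3, 16 (2 points).
  x = 9: rhs = 12, matching y values: none (0 points).
  x = 10: rhs = 12, matching y values: none (0 points).
  x = 11: rhs = 15, matching y values: none (0 points).
  x = 12: rhs = 8, matching y values: none (0 points).
  x = 13: rhs = 16, matching y values: 4, 15 (2 points).
  x = 14: rhs = 7, matching y values: 8, 11 (2 points).
  x = 15: rhs = 6, matching y values: 5, 14 (2 points).
  x = 16: rhs = 0, matching y values: 0 (1 points).
  x = 17: rhs = 14, matching y values: none (0 points).
  x = 18: rhs = 16, matching y values: 4, 15 (2 points).
Total affine count: 17.
Full point count |E(F_19)| = 17 + 1 = 18.
Hasse bound: |18 − (19+1)| = |-2| = 2 ≤ 2√19 ≈ 8.7178 ✓.


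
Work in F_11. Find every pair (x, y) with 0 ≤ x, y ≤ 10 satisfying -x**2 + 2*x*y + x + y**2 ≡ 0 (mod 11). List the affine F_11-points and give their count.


Affine F_11-points: {(0, 0), (1, 0), (1, 9), (3, 6), (3, 10), (5, 5), (5, 7), (6, 5), (7, 9), (7, 10), (10, 6), (10, 7)}; count = 12.

For each of the 121 pairs (x, y) ∈ F_11², evaluate f(x, y) mod 11. Record the zeros.
  x = 0: [0↦0, 1↦1, 2↦4, 3↦9, 4↦5, 5↦3, 6↦3, 7↦5, 8↦9, 9↦4, 10↦1]  zeros at y ∈ {0}
  x = 1: [0↦0, 1↦3, 2↦8, 3↦4, 4↦2, 5↦2, 6↦4, 7↦8, 8↦3, 9↦0, 10↦10]  zeros at y ∈ {0, 9}
  x = 2: [0↦9, 1↦3, 2↦10, 3↦8, 4↦8, 5↦10, 6↦3, 7↦9, 8↦6, 9↦5, 10↦6]  zeros at y ∈ ∅
  x = 3: [0↦5, 1↦1, 2↦10, 3↦10, 4↦1, 5↦5, 6↦0, 7↦8, 8↦7, 9↦8, 10↦0]  zeros at y ∈ {6, 10}
  x = 4: [0↦10, 1↦8, 2↦8, 3↦10, 4↦3, 5↦9, 6↦6, 7↦5, 8↦6, 9↦9, 10↦3]  zeros at y ∈ ∅
  x = 5: [0↦2, 1↦2, 2↦4, 3↦8, 4↦3, 5↦0, 6↦10, 7↦0, 8↦3, 9↦8, 10↦4]  zeros at y ∈ {5, 7}
  x = 6: [0↦3, 1↦5, 2↦9, 3↦4, 4↦1, 5↦0, 6↦1, 7↦4, 8↦9, 9↦5, 10↦3]  zeros at y ∈ {5}
  x = 7: [0↦2, 1↦6, 2↦1, 3↦9, 4↦8, 5↦9, 6↦1, 7↦6, 8↦2, 9↦0, 10↦0]  zeros at y ∈ {9, 10}
  x = 8: [0↦10, 1↦5, 2↦2, 3↦1, 4↦2, 5↦5, 6↦10, 7↦6, 8↦4, 9↦4, 10↦6]  zeros at y ∈ ∅
  x = 9: [0↦5, 1↦2, 2↦1, 3↦2, 4↦5, 5↦10, 6↦6, 7↦4, 8↦4, 9↦6, 10↦10]  zeros at y ∈ ∅
  x = 10: [0↦9, 1↦8, 2↦9, 3↦1, 4↦6, 5↦2, 6↦0, 7↦0, 8↦2, 9↦6, 10↦1]  zeros at y ∈ {6, 7}
Collecting zeros: affine points = {(0, 0), (1, 0), (1, 9), (3, 6), (3, 10), (5, 5), (5, 7), (6, 5), (7, 9), (7, 10), (10, 6), (10, 7)}.
Total count |C(F_11)_aff| = 12.


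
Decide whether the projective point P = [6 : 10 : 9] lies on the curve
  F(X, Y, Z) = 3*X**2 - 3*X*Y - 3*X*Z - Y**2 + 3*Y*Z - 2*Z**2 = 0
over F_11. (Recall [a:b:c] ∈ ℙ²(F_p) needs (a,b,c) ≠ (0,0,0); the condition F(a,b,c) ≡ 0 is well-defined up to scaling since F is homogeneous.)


F(6,10,9) ≡ 5 (mod 11); P is NOT on the curve.

Evaluate F(6, 10, 9) term-by-term (mod 11).
  3*X**2 ↦ 3·36·1·1 = 108
  -3*X*Y ↦ -3·6·10·1 = -180
  -3*X*Z ↦ -3·6·1·9 = -162
  -Y**2 ↦ -1·1·100·1 = -100
  3*Y*Z ↦ 3·1·10·9 = 270
  -2*Z**2 ↦ -2·1·1·81 = -162
Sum: F(6, 10, 9) = (108) + (-180) + (-162) + (-100) + (270) + (-162) = -226.
Reducing mod 11: -226 ≡ 5 (mod 11).
Since F(a, b, c) ≡ 5 ≠ 0 (mod 11), P does NOT lie on the curve.


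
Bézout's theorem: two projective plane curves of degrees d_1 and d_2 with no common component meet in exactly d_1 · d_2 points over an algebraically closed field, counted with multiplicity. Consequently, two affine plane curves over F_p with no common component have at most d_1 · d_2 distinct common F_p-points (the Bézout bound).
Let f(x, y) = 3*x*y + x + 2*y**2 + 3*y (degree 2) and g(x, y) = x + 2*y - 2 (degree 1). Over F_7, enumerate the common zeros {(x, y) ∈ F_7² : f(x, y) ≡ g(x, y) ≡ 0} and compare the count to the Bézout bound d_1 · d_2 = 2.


Common zeros: {(5, 2), (6, 5)}; count = 2; Bézout bound = 2.

deg(f) = 2, deg(g) = 1, so Bézout bound = 2.
Scan x ∈ F_7. For each x, list the y ∈ F_7 with f(x, y) ≡ 0 and those with g(x, y) ≡ 0 (mod 7); the common zeros in that column are the intersection.
  x = 0: f ≡ 0 at y ∈ {0, 2}; g ≡ 0 at y ∈ {1}; common: ∅.
  x = 1: f ≡ 0 at y ∈ {2}; g ≡ 0 at y ∈ {4}; common: ∅.
  x = 2: f ≡ 0 at y ∈ {2, 4}; g ≡ 0 at y ∈ {0}; common: ∅.
  x = 3: f ≡ 0 at y ∈ {2, 6}; g ≡ 0 at y ∈ {3}; common: ∅.
  x = 4: f ≡ 0 at y ∈ {1, 2}; g ≡ 0 at y ∈ {6}; common: ∅.
  x = 5: f ≡ 0 at y ∈ {2, 3}; g ≡ 0 at y ∈ {2}; common: {2}.
  x = 6: f ≡ 0 at y ∈ {2, 5}; g ≡ 0 at y ∈ {5}; common: {5}.
Collecting: common zeros = {(5, 2), (6, 5)}, so the count is 2.
Comparison with the Bézout bound: 2 ≤ 2 = deg(f)·deg(g), as expected for curves with no common component (the bound is attained).


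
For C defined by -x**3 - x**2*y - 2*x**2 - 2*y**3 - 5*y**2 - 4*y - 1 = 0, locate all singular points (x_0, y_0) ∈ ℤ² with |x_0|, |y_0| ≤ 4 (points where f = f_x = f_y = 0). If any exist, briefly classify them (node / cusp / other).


Singular points: {(0, -1)}; classification: node.

Compute partial derivatives:
  f_x = -3*x**2 - 2*x*y - 4*x.
  f_y = -x**2 - 6*y**2 - 10*y - 4.
Scan x_0 ∈ {−4, ..., 4}. For each x_0, f_y(x_0, y) is a polynomial in y; find its integer roots y ∈ {−4, ..., 4}, then test f_x and f at those candidates.
  x = -4: f_y(-4, y) = -6*y**2 - 10*y - 20; no integer root y with |y| ≤ 4.
  x = -3: f_y(-3, y) = -6*y**2 - 10*y - 13; no integer root y with |y| ≤ 4.
  x = -2: f_y(-2, y) = -6*y**2 - 10*y - 8; no integer root y with |y| ≤ 4.
  x = -1: f_y(-1, y) = -6*y**2 - 10*y - 5; no integer root y with |y| ≤ 4.
  x = 0: f_y(0, y) = -6*y**2 - 10*y - 4; vanishes at y ∈ {-1}. (0, -1): f_x = 0, f = 0 — SINGULAR.
  x = 1: f_y(1, y) = -6*y**2 - 10*y - 5; no integer root y with |y| ≤ 4.
  x = 2: f_y(2, y) = -6*y**2 - 10*y - 8; no integer root y with |y| ≤ 4.
  x = 3: f_y(3, y) = -6*y**2 - 10*y - 13; no integer root y with |y| ≤ 4.
  x = 4: f_y(4, y) = -6*y**2 - 10*y - 20; no integer root y with |y| ≤ 4.
Only singular point on the grid: (0, -1).
Classify: substitute x = 0 + u, y = -1 + v and expand: f = -u**3 - u**2*v - u**2 - 2*v**3 + v**2.
No constant or linear terms (consistent with a singular point). Quadratic part: -u**2 + v**2. Cubic part: -u**3 - u**2*v - 2*v**3.
The quadratic part v**2 - u**2 = (v − u)(v + u) splits into two distinct linear factors, so there are two distinct tangent lines y − -1 = ±(x − 0) — this is a node (ordinary double point).
Classification: node.


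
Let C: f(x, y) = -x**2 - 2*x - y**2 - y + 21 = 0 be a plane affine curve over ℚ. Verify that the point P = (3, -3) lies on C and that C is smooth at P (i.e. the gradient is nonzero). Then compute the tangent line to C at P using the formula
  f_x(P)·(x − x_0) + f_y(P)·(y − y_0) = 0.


Tangent line at P: -8*x + 5*y + 39 = 0.

Step 1: f(3, -3) = 0, so P lies on C.
Step 2: partial derivatives
  f_x(x, y) = -2*x - 2, f_y(x, y) = -2*y - 1.
  f_x(P) = -8, f_y(P) = 5 (gradient nonzero, so P is smooth).
Step 3: tangent line at P: -8·(x − 3) + 5·(y − -3) = 0.
Expanding: -8*x + 5*y + 39 = 0.


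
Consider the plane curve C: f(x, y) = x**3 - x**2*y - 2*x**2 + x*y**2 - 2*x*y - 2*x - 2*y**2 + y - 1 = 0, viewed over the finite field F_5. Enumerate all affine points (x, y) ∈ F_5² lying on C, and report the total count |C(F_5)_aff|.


Affine F_5-points: {(2, 0), (4, 2)}; count = 2.

For each of the 25 pairs (x, y) ∈ F_5², evaluate f(x, y) mod 5. Record the zeros.
  x = 0: [0↦4, 1↦3, 2↦3, 3↦4, 4↦1]  zeros at y ∈ ∅
  x = 1: [0↦1, 1↦3, 2↦3, 3↦1, 4↦2]  zeros at y ∈ ∅
  x = 2: [0↦0, 1↦3, 2↦1, 3↦4, 4↦2]  zeros at y ∈ {0}
  x = 3: [0↦2, 1↦4, 2↦3, 3↦4, 4↦2]  zeros at y ∈ ∅
  x = 4: [0↦3, 1↦2, 2↦0, 3↦2, 4↦3]  zeros at y ∈ {2}
Collecting zeros: affine points = {(2, 0), (4, 2)}.
Total count |C(F_5)_aff| = 2.


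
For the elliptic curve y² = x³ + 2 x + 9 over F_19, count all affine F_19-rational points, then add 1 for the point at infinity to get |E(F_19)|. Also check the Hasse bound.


Affine points = {(0, 3), (0, 16), (3, 2), (3, 17), (4, 9), (4, 10), (5, 7), (5, 12), (6, 3), (6, 16), (7, 9), (7, 10), (8, 9), (8, 10), (13, 3), (13, 16), (14, 8), (14, 11), (17, 4), (17, 15), (18, 5), (18, 14)}; affine count = 22; |E(F_19)| = 23.

Discriminant check: Δ ∝ 4a³ + 27b² = 4·2³ + 27·9² = 4·8 + 27·81 ≡ 15 (mod 19). Nonzero ⇒ E is nonsingular.
For each x ∈ F_19, compute rhs = x³ + 2·x + 9 mod 19, then count y ∈ F_19 with y² ≡ rhs.
  x = 0: rhs = 9, matching y values: 3, 16 (2 points).
  x = 1: rhs = 12, matching y values: none (0 points).
  x = 2: rhs = 2, matching y values: none (0 points).
  x = 3: rhs = 4, matching y values: 2, 17 (2 points).
  x = 4: rhs = 5, matching y values: 9, 10 (2 points).
  x = 5: rhs = 11, matching y values: 7, 12 (2 points).
  x = 6: rhs = 9, matching y values: 3, 16 (2 points).
  x = 7: rhs = 5, matching y values: 9, 10 (2 points).
  x = 8: rhs = 5, matching y values: 9, 10 (2 points).
  x = 9: rhs = 15, matching y values: none (0 points).
  x = 10: rhs = 3, matching y values: none (0 points).
  x = 11: rhs = 13, matching y values: none (0 points).
  x = 12: rhs = 13, matching y values: none (0 points).
  x = 13: rhs = 9, matching y values: 3, 16 (2 points).
  x = 14: rhs = 7, matching y values: 8, 11 (2 points).
  x = 15: rhs = 13, matching y values: none (0 points).
  x = 16: rhs = 14, matching y values: none (0 points).
  x = 17: rhs = 16, matching y values: 4, 15 (2 points).
  x = 18: rhs = 6, matching y values: 5, 14 (2 points).
Total affine count: 22.
Full point count |E(F_19)| = 22 + 1 = 23.
Hasse bound: |23 − (19+1)| = |3| = 3 ≤ 2√19 ≈ 8.7178 ✓.


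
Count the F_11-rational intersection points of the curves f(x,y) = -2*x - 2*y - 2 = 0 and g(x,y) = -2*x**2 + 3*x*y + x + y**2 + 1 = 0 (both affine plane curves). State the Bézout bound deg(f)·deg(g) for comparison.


Common zeros: ∅; count = 0; Bézout bound = 2.

deg(f) = 1, deg(g) = 2, so Bézout bound = 2.
Scan x ∈ F_11. For each x, list the y ∈ F_11 with f(x, y) ≡ 0 and those with g(x, y) ≡ 0 (mod 11); the common zeros in that column are the intersection.
  x = 0: f ≡ 0 at y ∈ {10}; g ≡ 0 at y ∈ ∅; common: ∅.
  x = 1: f ≡ 0 at y ∈ {9}; g ≡ 0 at y ∈ {0, 8}; common: ∅.
  x = 2: f ≡ 0 at y ∈ {8}; g ≡ 0 at y ∈ {2, 3}; common: ∅.
  x = 3: f ≡ 0 at y ∈ {7}; g ≡ 0 at y ∈ {3, 10}; common: ∅.
  x = 4: f ≡ 0 at y ∈ {6}; g ≡ 0 at y ∈ ∅; common: ∅.
  x = 5: f ≡ 0 at y ∈ {5}; g ≡ 0 at y ∈ {0, 7}; common: ∅.
  x = 6: f ≡ 0 at y ∈ {4}; g ≡ 0 at y ∈ {7, 8}; common: ∅.
  x = 7: f ≡ 0 at y ∈ {3}; g ≡ 0 at y ∈ {2, 10}; common: ∅.
  x = 8: f ≡ 0 at y ∈ {2}; g ≡ 0 at y ∈ ∅; common: ∅.
  x = 9: f ≡ 0 at y ∈ {1}; g ≡ 0 at y ∈ ∅; common: ∅.
  x = 10: f ≡ 0 at y ∈ {0}; g ≡ 0 at y ∈ ∅; common: ∅.
Collecting: common zeros = ∅, so the count is 0.
Comparison with the Bézout bound: 0 ≤ 2 = deg(f)·deg(g), as expected for curves with no common component (the affine F_11-count falls short of the bound because intersections may lie at infinity, over extension fields, or carry multiplicity).


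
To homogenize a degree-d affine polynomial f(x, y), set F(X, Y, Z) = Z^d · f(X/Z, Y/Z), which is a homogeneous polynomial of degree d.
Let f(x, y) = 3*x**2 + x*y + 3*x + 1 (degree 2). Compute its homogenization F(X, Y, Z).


F(X, Y, Z) = 3*X**2 + X*Y + 3*X*Z + Z**2

deg(f) = 2.
Substitute x = X/Z, y = Y/Z into f, then multiply by Z^2.
  monomial 3·x^2·y^0 ↦ 3·X^2·Y^0·Z^0.
  monomial 1·x^1·y^1 ↦ 1·X^1·Y^1·Z^0.
  monomial 3·x^1·y^0 ↦ 3·X^1·Y^0·Z^1.
  monomial 1·x^0·y^0 ↦ 1·X^0·Y^0·Z^2.
Collecting: F(X, Y, Z) = 3*X**2 + X*Y + 3*X*Z + Z**2.


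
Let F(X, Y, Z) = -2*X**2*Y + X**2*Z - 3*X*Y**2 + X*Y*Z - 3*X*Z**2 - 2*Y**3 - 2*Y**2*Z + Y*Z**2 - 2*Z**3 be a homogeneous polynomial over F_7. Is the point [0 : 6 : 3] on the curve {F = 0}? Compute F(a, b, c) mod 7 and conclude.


F(0,6,3) ≡ 3 (mod 7); P is NOT on the curve.

Evaluate F(0, 6, 3) term-by-term (mod 7).
  -2*X**2*Y ↦ -2·0·6·1 = 0
  X**2*Z ↦ 1·0·1·3 = 0
  -3*X*Y**2 ↦ -3·0·36·1 = 0
  X*Y*Z ↦ 1·0·6·3 = 0
  -3*X*Z**2 ↦ -3·0·1·9 = 0
  -2*Y**3 ↦ -2·1·216·1 = -432
  -2*Y**2*Z ↦ -2·1·36·3 = -216
  Y*Z**2 ↦ 1·1·6·9 = 54
  -2*Z**3 ↦ -2·1·1·27 = -54
Sum: F(0, 6, 3) = (0) + (0) + (0) + (0) + (0) + (-432) + (-216) + (54) + (-54) = -648.
Reducing mod 7: -648 ≡ 3 (mod 7).
Since F(a, b, c) ≡ 3 ≠ 0 (mod 7), P does NOT lie on the curve.


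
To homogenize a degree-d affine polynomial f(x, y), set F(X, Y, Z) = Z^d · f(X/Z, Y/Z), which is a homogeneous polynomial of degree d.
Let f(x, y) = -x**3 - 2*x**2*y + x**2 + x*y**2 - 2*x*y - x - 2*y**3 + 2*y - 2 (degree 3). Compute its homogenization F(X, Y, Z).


F(X, Y, Z) = -X**3 - 2*X**2*Y + X**2*Z + X*Y**2 - 2*X*Y*Z - X*Z**2 - 2*Y**3 + 2*Y*Z**2 - 2*Z**3

deg(f) = 3.
Substitute x = X/Z, y = Y/Z into f, then multiply by Z^3.
  monomial -1·x^3·y^0 ↦ -1·X^3·Y^0·Z^0.
  monomial -2·x^2·y^1 ↦ -2·X^2·Y^1·Z^0.
  monomial 1·x^2·y^0 ↦ 1·X^2·Y^0·Z^1.
  monomial 1·x^1·y^2 ↦ 1·X^1·Y^2·Z^0.
  monomial -2·x^1·y^1 ↦ -2·X^1·Y^1·Z^1.
  monomial -1·x^1·y^0 ↦ -1·X^1·Y^0·Z^2.
  monomial -2·x^0·y^3 ↦ -2·X^0·Y^3·Z^0.
  monomial 2·x^0·y^1 ↦ 2·X^0·Y^1·Z^2.
  monomial -2·x^0·y^0 ↦ -2·X^0·Y^0·Z^3.
Collecting: F(X, Y, Z) = -X**3 - 2*X**2*Y + X**2*Z + X*Y**2 - 2*X*Y*Z - X*Z**2 - 2*Y**3 + 2*Y*Z**2 - 2*Z**3.


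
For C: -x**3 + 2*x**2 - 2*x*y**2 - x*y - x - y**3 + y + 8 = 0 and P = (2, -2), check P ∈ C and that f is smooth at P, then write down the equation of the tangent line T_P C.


Tangent line at P: -11*x + 3*y + 28 = 0.

Step 1: f(2, -2) = 0, so P lies on C.
Step 2: partial derivatives
  f_x(x, y) = -3*x**2 + 4*x - 2*y**2 - y - 1, f_y(x, y) = -4*x*y - x - 3*y**2 + 1.
  f_x(P) = -11, f_y(P) = 3 (gradient nonzero, so P is smooth).
Step 3: tangent line at P: -11·(x − 2) + 3·(y − -2) = 0.
Expanding: -11*x + 3*y + 28 = 0.


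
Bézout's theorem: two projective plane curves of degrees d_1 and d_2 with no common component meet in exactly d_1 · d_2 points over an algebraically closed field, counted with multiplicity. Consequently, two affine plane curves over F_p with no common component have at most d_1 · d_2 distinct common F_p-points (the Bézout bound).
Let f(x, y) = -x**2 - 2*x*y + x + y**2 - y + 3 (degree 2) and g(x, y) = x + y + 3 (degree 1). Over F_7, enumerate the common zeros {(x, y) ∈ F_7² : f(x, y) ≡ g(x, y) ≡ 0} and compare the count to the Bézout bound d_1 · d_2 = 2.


Common zeros: ∅; count = 0; Bézout bound = 2.

deg(f) = 2, deg(g) = 1, so Bézout bound = 2.
Scan x ∈ F_7. For each x, list the y ∈ F_7 with f(x, y) ≡ 0 and those with g(x, y) ≡ 0 (mod 7); the common zeros in that column are the intersection.
  x = 0: f ≡ 0 at y ∈ ∅; g ≡ 0 at y ∈ {4}; common: ∅.
  x = 1: f ≡ 0 at y ∈ {4, 6}; g ≡ 0 at y ∈ {3}; common: ∅.
  x = 2: f ≡ 0 at y ∈ {6}; g ≡ 0 at y ∈ {2}; common: ∅.
  x = 3: f ≡ 0 at y ∈ ∅; g ≡ 0 at y ∈ {1}; common: ∅.
  x = 4: f ≡ 0 at y ∈ ∅; g ≡ 0 at y ∈ {0}; common: ∅.
  x = 5: f ≡ 0 at y ∈ {2}; g ≡ 0 at y ∈ {6}; common: ∅.
  x = 6: f ≡ 0 at y ∈ {2, 4}; g ≡ 0 at y ∈ {5}; common: ∅.
Collecting: common zeros = ∅, so the count is 0.
Comparison with the Bézout bound: 0 ≤ 2 = deg(f)·deg(g), as expected for curves with no common component (the affine F_7-count falls short of the bound because intersections may lie at infinity, over extension fields, or carry multiplicity).


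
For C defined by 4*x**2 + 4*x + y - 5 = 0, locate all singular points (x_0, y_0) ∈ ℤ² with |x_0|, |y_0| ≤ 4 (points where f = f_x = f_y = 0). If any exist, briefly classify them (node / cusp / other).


No singular points in the scanned grid; C is smooth there.

Compute partial derivatives:
  f_x = 8*x + 4.
  f_y = 1.
f_y = 1 is a nonzero constant, so f_y never vanishes: no point (x, y) can satisfy f = f_x = f_y = 0. In particular no (x, y) ∈ {−4, ..., 4}² is singular; the curve is smooth.


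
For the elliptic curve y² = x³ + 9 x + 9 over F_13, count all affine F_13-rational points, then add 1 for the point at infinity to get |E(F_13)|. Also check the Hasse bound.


Affine points = {(0, 3), (0, 10), (2, 3), (2, 10), (5, 6), (5, 7), (7, 5), (7, 8), (9, 0), (11, 3), (11, 10), (12, 5), (12, 8)}; affine count = 13; |E(F_13)| = 14.

Discriminant check: Δ ∝ 4a³ + 27b² = 4·9³ + 27·9² = 4·729 + 27·81 ≡ 7 (mod 13). Nonzero ⇒ E is nonsingular.
For each x ∈ F_13, compute rhs = x³ + 9·x + 9 mod 13, then count y ∈ F_13 with y² ≡ rhs.
  x = 0: rhs = 9, matching y values: 3, 10 (2 points).
  x = 1: rhs = 6, matching y values: none (0 points).
  x = 2: rhs = 9, matching y values: 3, 10 (2 points).
  x = 3: rhs = 11, matching y values: none (0 points).
  x = 4: rhs = 5, matching y values: none (0 points).
  x = 5: rhs = 10, matching y values: 6, 7 (2 points).
  x = 6: rhs = 6, matching y values: none (0 points).
  x = 7: rhs = 12, matching y values: 5, 8 (2 points).
  x = 8: rhs = 8, matching y values: none (0 points).
  x = 9: rhs = 0, matching y values: 0 (1 points).
  x = 10: rhs = 7, matching y values: none (0 points).
  x = 11: rhs = 9, matching y values: 3, 10 (2 points).
  x = 12: rhs = 12, matching y values: 5, 8 (2 points).
Total affine count: 13.
Full point count |E(F_13)| = 13 + 1 = 14.
Hasse bound: |14 − (13+1)| = |0| = 0 ≤ 2√13 ≈ 7.2111 ✓.


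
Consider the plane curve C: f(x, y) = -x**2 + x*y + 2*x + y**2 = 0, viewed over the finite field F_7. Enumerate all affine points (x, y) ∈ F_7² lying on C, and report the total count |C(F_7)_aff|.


Affine F_7-points: {(0, 0), (1, 2), (1, 4), (2, 0), (2, 5), (3, 2), (5, 4), (5, 5)}; count = 8.

For each of the 49 pairs (x, y) ∈ F_7², evaluate f(x, y) mod 7. Record the zeros.
  x = 0: [0↦0, 1↦1, 2↦4, 3↦2, 4↦2, 5↦4, 6↦1]  zeros at y ∈ {0}
  x = 1: [0↦1, 1↦3, 2↦0, 3↦6, 4↦0, 5↦3, 6↦1]  zeros at y ∈ {2, 4}
  x = 2: [0↦0, 1↦3, 2↦1, 3↦1, 4↦3, 5↦0, 6↦6]  zeros at y ∈ {0, 5}
  x = 3: [0↦4, 1↦1, 2↦0, 3↦1, 4↦4, 5↦2, 6↦2]  zeros at y ∈ {2}
  x = 4: [0↦6, 1↦4, 2↦4, 3↦6, 4↦3, 5↦2, 6↦3]  zeros at y ∈ ∅
  x = 5: [0↦6, 1↦5, 2↦6, 3↦2, 4↦0, 5↦0, 6↦2]  zeros at y ∈ {4, 5}
  x = 6: [0↦4, 1↦4, 2↦6, 3↦3, 4↦2, 5↦3, 6↦6]  zeros at y ∈ ∅
Collecting zeros: affine points = {(0, 0), (1, 2), (1, 4), (2, 0), (2, 5), (3, 2), (5, 4), (5, 5)}.
Total count |C(F_7)_aff| = 8.


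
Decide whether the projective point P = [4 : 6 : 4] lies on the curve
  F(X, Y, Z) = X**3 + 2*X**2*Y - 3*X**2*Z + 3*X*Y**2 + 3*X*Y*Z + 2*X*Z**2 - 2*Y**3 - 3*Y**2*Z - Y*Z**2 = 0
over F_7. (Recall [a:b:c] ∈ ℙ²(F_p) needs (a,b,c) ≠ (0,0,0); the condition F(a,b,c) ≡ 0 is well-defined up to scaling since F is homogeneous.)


F(4,6,4) ≡ 1 (mod 7); P is NOT on the curve.

Evaluate F(4, 6, 4) term-by-term (mod 7).
  X**3 ↦ 1·64·1·1 = 64
  2*X**2*Y ↦ 2·16·6·1 = 192
  -3*X**2*Z ↦ -3·16·1·4 = -192
  3*X*Y**2 ↦ 3·4·36·1 = 432
  3*X*Y*Z ↦ 3·4·6·4 = 288
  2*X*Z**2 ↦ 2·4·1·16 = 128
  -2*Y**3 ↦ -2·1·216·1 = -432
  -3*Y**2*Z ↦ -3·1·36·4 = -432
  -Y*Z**2 ↦ -1·1·6·16 = -96
Sum: F(4, 6, 4) = (64) + (192) + (-192) + (432) + (288) + (128) + (-432) + (-432) + (-96) = -48.
Reducing mod 7: -48 ≡ 1 (mod 7).
Since F(a, b, c) ≡ 1 ≠ 0 (mod 7), P does NOT lie on the curve.


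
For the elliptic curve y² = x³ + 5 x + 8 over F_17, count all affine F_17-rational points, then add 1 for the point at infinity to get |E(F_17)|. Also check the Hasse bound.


Affine points = {(0, 5), (0, 12), (2, 3), (2, 14), (3, 4), (3, 13), (6, 4), (6, 13), (8, 4), (8, 13), (9, 0), (10, 2), (10, 15), (11, 0), (13, 3), (13, 14), (14, 0), (16, 6), (16, 11)}; affine count = 19; |E(F_17)| = 20.

Discriminant check: Δ ∝ 4a³ + 27b² = 4·5³ + 27·8² = 4·125 + 27·64 ≡ 1 (mod 17). Nonzero ⇒ E is nonsingular.
For each x ∈ F_17, compute rhs = x³ + 5·x + 8 mod 17, then count y ∈ F_17 with y² ≡ rhs.
  x = 0: rhs = 8, matching y values: 5, 12 (2 points).
  x = 1: rhs = 14, matching y values: none (0 points).
  x = 2: rhs = 9, matching y values: 3, 14 (2 points).
  x = 3: rhs = 16, matching y values: 4, 13 (2 points).
  x = 4: rhs = 7, matching y values: none (0 points).
  x = 5: rhs = 5, matching y values: none (0 points).
  x = 6: rhs = 16, matching y values: 4, 13 (2 points).
  x = 7: rhs = 12, matching y values: none (0 points).
  x = 8: rhs = 16, matching y values: 4, 13 (2 points).
  x = 9: rhs = 0, matching y values: 0 (1 points).
  x = 10: rhs = 4, matching y values: 2, 15 (2 points).
  x = 11: rhs = 0, matching y values: 0 (1 points).
  x = 12: rhs = 11, matching y values: none (0 points).
  x = 13: rhs = 9, matching y values: 3, 14 (2 points).
  x = 14: rhs = 0, matching y values: 0 (1 points).
  x = 15: rhs = 7, matching y values: none (0 points).
  x = 16: rhs = 2, matching y values: 6, 11 (2 points).
Total affine count: 19.
Full point count |E(F_17)| = 19 + 1 = 20.
Hasse bound: |20 − (17+1)| = |2| = 2 ≤ 2√17 ≈ 8.2462 ✓.


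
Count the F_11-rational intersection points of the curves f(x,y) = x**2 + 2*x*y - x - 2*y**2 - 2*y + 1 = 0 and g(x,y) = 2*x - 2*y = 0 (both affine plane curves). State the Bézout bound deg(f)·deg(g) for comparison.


Common zeros: {(5, 5), (9, 9)}; count = 2; Bézout bound = 2.

deg(f) = 2, deg(g) = 1, so Bézout bound = 2.
Scan x ∈ F_11. For each x, list the y ∈ F_11 with f(x, y) ≡ 0 and those with g(x, y) ≡ 0 (mod 11); the common zeros in that column are the intersection.
  x = 0: f ≡ 0 at y ∈ {2, 8}; g ≡ 0 at y ∈ {0}; common: ∅.
  x = 1: f ≡ 0 at y ∈ ∅; g ≡ 0 at y ∈ {1}; common: ∅.
  x = 2: f ≡ 0 at y ∈ ∅; g ≡ 0 at y ∈ {2}; common: ∅.
  x = 3: f ≡ 0 at y ∈ ∅; g ≡ 0 at y ∈ {3}; common: ∅.
  x = 4: f ≡ 0 at y ∈ ∅; g ≡ 0 at y ∈ {4}; common: ∅.
  x = 5: f ≡ 0 at y ∈ {5, 10}; g ≡ 0 at y ∈ {5}; common: {5}.
  x = 6: f ≡ 0 at y ∈ ∅; g ≡ 0 at y ∈ {6}; common: ∅.
  x = 7: f ≡ 0 at y ∈ {8, 9}; g ≡ 0 at y ∈ {7}; common: ∅.
  x = 8: f ≡ 0 at y ∈ {2, 5}; g ≡ 0 at y ∈ {8}; common: ∅.
  x = 9: f ≡ 0 at y ∈ {9, 10}; g ≡ 0 at y ∈ {9}; common: {9}.
  x = 10: f ≡ 0 at y ∈ ∅; g ≡ 0 at y ∈ {10}; common: ∅.
Collecting: common zeros = {(5, 5), (9, 9)}, so the count is 2.
Comparison with the Bézout bound: 2 ≤ 2 = deg(f)·deg(g), as expected for curves with no common component (the bound is attained).


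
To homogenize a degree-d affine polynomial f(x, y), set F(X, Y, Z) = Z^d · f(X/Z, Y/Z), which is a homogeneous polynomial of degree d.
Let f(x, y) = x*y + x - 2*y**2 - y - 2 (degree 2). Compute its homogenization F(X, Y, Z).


F(X, Y, Z) = X*Y + X*Z - 2*Y**2 - Y*Z - 2*Z**2

deg(f) = 2.
Substitute x = X/Z, y = Y/Z into f, then multiply by Z^2.
  monomial 1·x^1·y^1 ↦ 1·X^1·Y^1·Z^0.
  monomial 1·x^1·y^0 ↦ 1·X^1·Y^0·Z^1.
  monomial -2·x^0·y^2 ↦ -2·X^0·Y^2·Z^0.
  monomial -1·x^0·y^1 ↦ -1·X^0·Y^1·Z^1.
  monomial -2·x^0·y^0 ↦ -2·X^0·Y^0·Z^2.
Collecting: F(X, Y, Z) = X*Y + X*Z - 2*Y**2 - Y*Z - 2*Z**2.


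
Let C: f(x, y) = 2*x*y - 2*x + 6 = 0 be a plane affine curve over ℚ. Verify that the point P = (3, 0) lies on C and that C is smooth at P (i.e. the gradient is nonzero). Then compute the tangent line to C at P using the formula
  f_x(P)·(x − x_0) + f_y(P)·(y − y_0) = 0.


Tangent line at P: -2*x + 6*y + 6 = 0.

Step 1: f(3, 0) = 0, so P lies on C.
Step 2: partial derivatives
  f_x(x, y) = 2*y - 2, f_y(x, y) = 2*x.
  f_x(P) = -2, f_y(P) = 6 (gradient nonzero, so P is smooth).
Step 3: tangent line at P: -2·(x − 3) + 6·(y − 0) = 0.
Expanding: -2*x + 6*y + 6 = 0.


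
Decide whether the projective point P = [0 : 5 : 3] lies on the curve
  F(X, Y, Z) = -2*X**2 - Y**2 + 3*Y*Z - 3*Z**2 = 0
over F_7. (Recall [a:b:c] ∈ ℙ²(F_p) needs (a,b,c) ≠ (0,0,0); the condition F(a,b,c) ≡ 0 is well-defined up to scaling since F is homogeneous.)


F(0,5,3) ≡ 0 (mod 7); P is on the curve.

Evaluate F(0, 5, 3) term-by-term (mod 7).
  -2*X**2 ↦ -2·0·1·1 = 0
  -Y**2 ↦ -1·1·25·1 = -25
  3*Y*Z ↦ 3·1·5·3 = 45
  -3*Z**2 ↦ -3·1·1·9 = -27
Sum: F(0, 5, 3) = (0) + (-25) + (45) + (-27) = -7.
Reducing mod 7: -7 ≡ 0 (mod 7).
Since F(a, b, c) ≡ 0 (mod 7), P lies on the curve.


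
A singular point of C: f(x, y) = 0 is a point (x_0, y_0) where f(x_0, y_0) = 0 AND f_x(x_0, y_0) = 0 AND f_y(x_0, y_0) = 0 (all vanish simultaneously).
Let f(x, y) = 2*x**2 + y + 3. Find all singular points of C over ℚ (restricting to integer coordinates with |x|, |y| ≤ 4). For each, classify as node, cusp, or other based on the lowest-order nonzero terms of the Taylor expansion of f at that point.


No singular points in the scanned grid; C is smooth there.

Compute partial derivatives:
  f_x = 4*x.
  f_y = 1.
f_y = 1 is a nonzero constant, so f_y never vanishes: no point (x, y) can satisfy f = f_x = f_y = 0. In particular no (x, y) ∈ {−4, ..., 4}² is singular; the curve is smooth.


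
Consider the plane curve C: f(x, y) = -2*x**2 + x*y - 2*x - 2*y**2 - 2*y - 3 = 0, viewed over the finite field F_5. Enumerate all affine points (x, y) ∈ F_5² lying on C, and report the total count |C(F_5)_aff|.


Affine F_5-points: {(0, 2), (1, 1), (2, 0), (3, 4), (4, 3)}; count = 5.

For each of the 25 pairs (x, y) ∈ F_5², evaluate f(x, y) mod 5. Record the zeros.
  x = 0: [0↦2, 1↦3, 2↦0, 3↦3, 4↦2]  zeros at y ∈ {2}
  x = 1: [0↦3, 1↦0, 2↦3, 3↦2, 4↦2]  zeros at y ∈ {1}
  x = 2: [0↦0, 1↦3, 2↦2, 3↦2, 4↦3]  zeros at y ∈ {0}
  x = 3: [0↦3, 1↦2, 2↦2, 3↦3, 4↦0]  zeros at y ∈ {4}
  x = 4: [0↦2, 1↦2, 2↦3, 3↦0, 4↦3]  zeros at y ∈ {3}
Collecting zeros: affine points = {(0, 2), (1, 1), (2, 0), (3, 4), (4, 3)}.
Total count |C(F_5)_aff| = 5.


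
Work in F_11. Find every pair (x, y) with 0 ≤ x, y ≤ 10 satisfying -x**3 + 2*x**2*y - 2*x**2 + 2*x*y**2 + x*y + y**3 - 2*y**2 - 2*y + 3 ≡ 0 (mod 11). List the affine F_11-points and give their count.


Affine F_11-points: {(0, 1), (1, 0), (2, 7), (4, 5), (5, 1), (5, 5), (5, 8), (6, 1), (6, 10), (7, 2), (8, 4), (10, 5)}; count = 12.

For each of the 121 pairs (x, y) ∈ F_11², evaluate f(x, y) mod 11. Record the zeros.
  x = 0: [0↦3, 1↦0, 2↦10, 3↦6, 4↦5, 5↦2, 6↦3, 7↦3, 8↦8, 9↦2, 10↦2]  zeros at y ∈ {1}
  x = 1: [0↦0, 1↦2, 2↦10, 3↦8, 4↦2, 5↦9, 6↦2, 7↦9, 8↦3, 9↦1, 10↦9]  zeros at y ∈ {0}
  x = 2: [0↦9, 1↦9, 2↦8, 3↦1, 4↦5, 5↦4, 6↦4, 7↦0, 8↦9, 9↦4, 10↦2]  zeros at y ∈ {7}
  x = 3: [0↦2, 1↦4, 2↦9, 3↦1, 4↦8, 5↦3, 6↦3, 7↦3, 8↦9, 9↦5, 10↦8]  zeros at y ∈ ∅
  x = 4: [0↦6, 1↦3, 2↦7, 3↦2, 4↦5, 5↦0, 6↦4, 7↦1, 8↦8, 9↦9, 10↦10]  zeros at y ∈ {5}
  x = 5: [0↦4, 1↦0, 2↦7, 3↦9, 4↦1, 5↦0, 6↦1, 7↦10, 8↦0, 9↦10, 10↦2]  zeros at y ∈ {1, 5, 8}
  x = 6: [0↦1, 1↦0, 2↦3, 3↦5, 4↦1, 5↦8, 6↦10, 7↦2, 8↦1, 9↦2, 10↦0]  zeros at y ∈ {1, 10}
  x = 7: [0↦2, 1↦8, 2↦0, 3↦6, 4↦10, 5↦7, 6↦3, 7↦4, 8↦5, 9↦1, 10↦9]  zeros at y ∈ {2}
  x = 8: [0↦1, 1↦7, 2↦3, 3↦6, 4↦0, 5↦2, 6↦7, 7↦10, 8↦6, 9↦1, 10↦1]  zeros at y ∈ {4}
  x = 9: [0↦3, 1↦2, 2↦6, 3↦10, 4↦9, 5↦9, 6↦5, 7↦3, 8↦9, 9↦7, 10↦3]  zeros at y ∈ ∅
  x = 10: [0↦2, 1↦9, 2↦3, 3↦1, 4↦9, 5↦0, 6↦2, 7↦10, 8↦8, 9↦2, 10↦9]  zeros at y ∈ {5}
Collecting zeros: affine points = {(0, 1), (1, 0), (2, 7), (4, 5), (5, 1), (5, 5), (5, 8), (6, 1), (6, 10), (7, 2), (8, 4), (10, 5)}.
Total count |C(F_11)_aff| = 12.
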